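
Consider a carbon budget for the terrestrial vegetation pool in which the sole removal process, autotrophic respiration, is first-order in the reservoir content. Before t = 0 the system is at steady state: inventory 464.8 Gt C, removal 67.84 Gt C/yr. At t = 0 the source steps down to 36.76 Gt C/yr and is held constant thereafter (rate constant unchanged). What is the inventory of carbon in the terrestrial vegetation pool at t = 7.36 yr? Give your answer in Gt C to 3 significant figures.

325 Gt C

Residence time τ = M₀/F₀ = 6.851 yr. The eventual steady state is M_∞ = M₀·(F₁/F₀) = 464.8 × 36.76/67.84 = 251.86 Gt C.
The anomaly ΔM(t) = M(t) − M_∞ decays as ΔM₀·e^(−t/τ) with ΔM₀ = 464.8 − 251.86 = 212.9 Gt C.
At t = 7.36 yr, e^(−t/τ) = e^(−1.074) = 0.3416, so ΔM = 72.73 Gt C and M = 251.86 + 72.73 = 324.59 Gt C.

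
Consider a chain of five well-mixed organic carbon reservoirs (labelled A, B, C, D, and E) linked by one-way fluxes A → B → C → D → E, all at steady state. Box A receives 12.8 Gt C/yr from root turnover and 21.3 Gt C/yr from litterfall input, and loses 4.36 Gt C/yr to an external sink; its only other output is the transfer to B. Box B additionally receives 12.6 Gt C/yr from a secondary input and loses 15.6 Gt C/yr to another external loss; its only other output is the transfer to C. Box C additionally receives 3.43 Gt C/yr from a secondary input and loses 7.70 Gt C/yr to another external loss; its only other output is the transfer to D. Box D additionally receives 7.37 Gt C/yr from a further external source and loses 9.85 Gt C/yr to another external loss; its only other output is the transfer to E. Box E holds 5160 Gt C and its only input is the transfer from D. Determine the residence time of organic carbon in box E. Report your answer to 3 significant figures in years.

258 yr

Box A: F(A→B) = (12.8 + 21.3) − 4.36 = 29.740 Gt C/yr.
Box B: F(B→C) = (29.740 + 12.6) − 15.6 = 26.740 Gt C/yr.
Box C: F(C→D) = (26.740 + 3.43) − 7.70 = 22.470 Gt C/yr.
Box D: F(D→E) = (22.470 + 7.37) − 9.85 = 19.990 Gt C/yr.
Box E throughput = its input = 19.990 Gt C/yr; τ = 5160 / 19.990 = 258.1 yr.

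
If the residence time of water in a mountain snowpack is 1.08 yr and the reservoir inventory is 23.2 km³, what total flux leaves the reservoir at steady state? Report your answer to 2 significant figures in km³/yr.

F = M / τ = 23.2 / 1.08 = 21.48 km³/yr.

21 km³/yr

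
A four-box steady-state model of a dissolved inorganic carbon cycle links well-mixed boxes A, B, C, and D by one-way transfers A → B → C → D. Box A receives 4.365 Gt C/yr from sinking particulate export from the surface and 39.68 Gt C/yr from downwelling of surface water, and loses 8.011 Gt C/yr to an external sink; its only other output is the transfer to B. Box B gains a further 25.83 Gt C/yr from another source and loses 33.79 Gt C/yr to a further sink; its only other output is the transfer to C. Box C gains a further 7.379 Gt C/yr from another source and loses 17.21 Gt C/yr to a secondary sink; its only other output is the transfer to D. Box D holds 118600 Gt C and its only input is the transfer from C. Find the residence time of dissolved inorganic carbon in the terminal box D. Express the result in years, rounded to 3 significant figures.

6500 yr

Box A: F(A→B) = (4.365 + 39.68) − 8.011 = 36.034 Gt C/yr.
Box B: F(B→C) = (36.034 + 25.83) − 33.79 = 28.074 Gt C/yr.
Box C: F(C→D) = (28.074 + 7.379) − 17.21 = 18.243 Gt C/yr.
Box D throughput = its input = 18.243 Gt C/yr; τ = 118600 / 18.243 = 6501 yr.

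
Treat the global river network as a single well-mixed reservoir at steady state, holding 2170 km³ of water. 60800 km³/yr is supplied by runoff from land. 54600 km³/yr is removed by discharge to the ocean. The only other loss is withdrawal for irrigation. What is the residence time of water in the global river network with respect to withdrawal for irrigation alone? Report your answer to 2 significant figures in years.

0.35 yr

At steady state ΣF_in = ΣF_out.
ΣF_in = 60800 km³/yr.
Withdrawal for irrigation flux = ΣF_in − (54600) = 60800 − 54600 = 6200 km³/yr.
τ = M / F = 2170 / 6200 = 0.3500 yr.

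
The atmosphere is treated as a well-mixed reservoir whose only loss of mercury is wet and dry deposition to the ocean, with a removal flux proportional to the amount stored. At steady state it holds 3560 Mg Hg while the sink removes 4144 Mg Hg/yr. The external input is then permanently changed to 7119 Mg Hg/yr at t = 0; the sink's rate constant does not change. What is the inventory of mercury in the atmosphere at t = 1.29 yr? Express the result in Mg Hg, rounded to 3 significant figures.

5550 Mg Hg

Residence time τ = M₀/F₀ = 0.8591 yr. The eventual steady state is M_∞ = M₀·(F₁/F₀) = 3560 × 7119/4144 = 6115.7 Mg Hg.
The anomaly ΔM(t) = M(t) − M_∞ decays as ΔM₀·e^(−t/τ) with ΔM₀ = 3560 − 6115.7 = −2556 Mg Hg.
At t = 1.29 yr, e^(−t/τ) = e^(−1.502) = 0.2228, so ΔM = −569.3 Mg Hg and M = 6115.7 − 569.3 = 5546.4 Mg Hg.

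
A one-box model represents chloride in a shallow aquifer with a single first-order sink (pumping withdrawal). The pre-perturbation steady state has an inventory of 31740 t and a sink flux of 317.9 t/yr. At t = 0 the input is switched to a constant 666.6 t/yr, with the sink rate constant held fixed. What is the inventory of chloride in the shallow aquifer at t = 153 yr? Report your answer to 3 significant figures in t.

τ = M₀/F₀ = 31740/317.9 = 99.84 yr; rate constant k = 1/τ.
New steady state M_∞ = F₁/k = F₁·τ = 666.6 × 99.84 = 66555 t.
M(t) = M_∞ + (M₀ − M_∞)·e^(−t/τ); t/τ = 153/99.84 = 1.532, so e^(−t/τ) = 0.2160.
M(t) = 66555 − 34820 × 0.2160 = 59035 t.

59000 t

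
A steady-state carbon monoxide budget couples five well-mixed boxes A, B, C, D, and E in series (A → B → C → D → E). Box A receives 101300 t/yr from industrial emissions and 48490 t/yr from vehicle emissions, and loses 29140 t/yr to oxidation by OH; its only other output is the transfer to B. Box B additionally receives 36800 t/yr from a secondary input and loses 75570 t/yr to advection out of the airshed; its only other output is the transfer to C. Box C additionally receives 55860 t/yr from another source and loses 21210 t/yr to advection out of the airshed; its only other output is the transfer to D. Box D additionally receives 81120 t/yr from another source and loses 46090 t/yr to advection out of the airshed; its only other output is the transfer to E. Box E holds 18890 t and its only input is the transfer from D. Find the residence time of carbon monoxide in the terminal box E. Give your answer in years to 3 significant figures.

0.125 yr

Box A: F(A→B) = (101300 + 48490) − 29140 = 120650 t/yr.
Box B: F(B→C) = (120650 + 36800) − 75570 = 81880 t/yr.
Box C: F(C→D) = (81880 + 55860) − 21210 = 116530 t/yr.
Box D: F(D→E) = (116530 + 81120) − 46090 = 151560 t/yr.
Box E throughput = its input = 151560 t/yr; τ = 18890 / 151560 = 0.1246 yr.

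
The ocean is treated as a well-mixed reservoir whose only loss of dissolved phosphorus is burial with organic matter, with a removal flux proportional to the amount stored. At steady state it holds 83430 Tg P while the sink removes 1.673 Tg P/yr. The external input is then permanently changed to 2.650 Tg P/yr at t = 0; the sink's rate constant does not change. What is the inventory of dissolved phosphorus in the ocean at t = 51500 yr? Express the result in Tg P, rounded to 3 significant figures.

115000 Tg P

The sink rate constant is k = F₀/M₀ = 1.673/83430 = 2.005×10^-5 yr⁻¹.
Solving dM/dt = F₁ − kM with M(0) = M₀ gives M(t) = F₁/k + (M₀ − F₁/k)·e^(−kt).
F₁/k = 2.650/2.005×10^-5 = 132150 Tg P; kt = 2.005×10^-5 × 51500 = 1.033, e^(−kt) = 0.3560.
M(51500) = 132150 + (83430 − 132150) × 0.3560 = 132150 − 17350 = 114800 Tg P.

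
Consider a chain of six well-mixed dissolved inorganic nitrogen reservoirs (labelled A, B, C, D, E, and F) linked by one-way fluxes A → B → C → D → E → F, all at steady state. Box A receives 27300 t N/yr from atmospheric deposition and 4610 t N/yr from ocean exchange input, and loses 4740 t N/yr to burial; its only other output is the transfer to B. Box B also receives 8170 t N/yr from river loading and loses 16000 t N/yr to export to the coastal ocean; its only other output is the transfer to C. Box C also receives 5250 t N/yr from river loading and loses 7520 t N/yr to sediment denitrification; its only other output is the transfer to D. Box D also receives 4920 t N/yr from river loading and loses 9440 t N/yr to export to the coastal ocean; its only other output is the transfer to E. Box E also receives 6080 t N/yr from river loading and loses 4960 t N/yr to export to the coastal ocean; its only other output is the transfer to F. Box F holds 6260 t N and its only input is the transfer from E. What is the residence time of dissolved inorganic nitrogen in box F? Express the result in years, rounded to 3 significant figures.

0.458 yr

Box A: F(A→B) = (27300 + 4610) − 4740 = 27170 t N/yr.
Box B: F(B→C) = (27170 + 8170) − 16000 = 19340 t N/yr.
Box C: F(C→D) = (19340 + 5250) − 7520 = 17070 t N/yr.
Box D: F(D→E) = (17070 + 4920) − 9440 = 12550 t N/yr.
Box E: F(E→F) = (12550 + 6080) − 4960 = 13670 t N/yr.
Box F throughput = its input = 13670 t N/yr; τ = 6260 / 13670 = 0.4579 yr.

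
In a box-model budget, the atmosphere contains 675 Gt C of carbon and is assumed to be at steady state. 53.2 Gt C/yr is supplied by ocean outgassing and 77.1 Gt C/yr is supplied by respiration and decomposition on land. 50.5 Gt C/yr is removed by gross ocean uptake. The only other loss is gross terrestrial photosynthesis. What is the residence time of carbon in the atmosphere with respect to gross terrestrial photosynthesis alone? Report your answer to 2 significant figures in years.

8.5 yr

At steady state ΣF_in = ΣF_out.
ΣF_in = 53.2 + 77.1 = 130.30 Gt C/yr.
Gross terrestrial photosynthesis flux = ΣF_in − (50.5) = 130.30 − 50.50 = 79.80 Gt C/yr.
τ = M / F = 675 / 79.80 = 8.459 yr.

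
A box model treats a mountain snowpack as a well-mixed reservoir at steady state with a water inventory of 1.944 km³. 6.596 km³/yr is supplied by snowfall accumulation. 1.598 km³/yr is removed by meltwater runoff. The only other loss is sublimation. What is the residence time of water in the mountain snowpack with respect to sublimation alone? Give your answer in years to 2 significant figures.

At steady state ΣF_in = ΣF_out.
ΣF_in = 6.5960 km³/yr.
Sublimation flux = ΣF_in − (1.598) = 6.5960 − 1.598 = 4.998 km³/yr.
τ = M / F = 1.944 / 4.998 = 0.3890 yr.

0.39 yr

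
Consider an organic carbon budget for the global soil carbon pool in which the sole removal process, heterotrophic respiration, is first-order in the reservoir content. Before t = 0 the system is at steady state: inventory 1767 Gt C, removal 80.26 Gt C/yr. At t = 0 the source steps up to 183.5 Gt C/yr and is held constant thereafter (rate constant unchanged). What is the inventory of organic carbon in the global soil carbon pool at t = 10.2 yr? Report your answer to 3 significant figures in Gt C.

2610 Gt C

The sink rate constant is k = F₀/M₀ = 80.26/1767 = 0.04542 yr⁻¹.
Solving dM/dt = F₁ − kM with M(0) = M₀ gives M(t) = F₁/k + (M₀ − F₁/k)·e^(−kt).
F₁/k = 183.5/0.04542 = 4039.9 Gt C; kt = 0.04542 × 10.2 = 0.4633, e^(−kt) = 0.6292.
M(10.2) = 4039.9 + (1767 − 4039.9) × 0.6292 = 4039.9 − 1430 = 2609.8 Gt C.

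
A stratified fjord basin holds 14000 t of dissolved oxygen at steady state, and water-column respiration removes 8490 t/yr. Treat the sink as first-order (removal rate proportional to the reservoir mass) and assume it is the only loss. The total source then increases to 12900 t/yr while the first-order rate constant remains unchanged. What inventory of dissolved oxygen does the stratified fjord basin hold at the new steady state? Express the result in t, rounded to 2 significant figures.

21000 t

Rate constant k = F/M = 8490 / 14000 = 0.6064 yr⁻¹.
At the new steady state, source = k·M_new ⇒ M_new = 12900 / 0.6064 = 21270 t.
(Equivalently M_new = M × F_new/F_old = 14000 × 12900/8490.)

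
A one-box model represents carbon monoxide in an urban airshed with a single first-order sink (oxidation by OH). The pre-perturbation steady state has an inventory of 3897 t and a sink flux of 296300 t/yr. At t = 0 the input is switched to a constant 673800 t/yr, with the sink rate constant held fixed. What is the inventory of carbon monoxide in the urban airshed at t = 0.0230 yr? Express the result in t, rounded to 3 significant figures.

The sink rate constant is k = F₀/M₀ = 296300/3897 = 76.03 yr⁻¹.
Solving dM/dt = F₁ − kM with M(0) = M₀ gives M(t) = F₁/k + (M₀ − F₁/k)·e^(−kt).
F₁/k = 673800/76.03 = 8862.0 t; kt = 76.03 × 0.0230 = 1.749, e^(−kt) = 0.1740.
M(0.0230) = 8862.0 + (3897 − 8862.0) × 0.1740 = 8862.0 − 863.9 = 7998.1 t.

8000 t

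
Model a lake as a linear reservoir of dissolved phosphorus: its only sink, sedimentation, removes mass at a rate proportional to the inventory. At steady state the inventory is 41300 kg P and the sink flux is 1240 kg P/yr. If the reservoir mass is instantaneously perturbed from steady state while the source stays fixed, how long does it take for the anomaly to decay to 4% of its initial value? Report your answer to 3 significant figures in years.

107 yr

For a linear reservoir the anomaly decays as exp(−t/τ) with τ = M/F = 41300/1240 = 33.31 yr.
exp(−t/τ) = 0.04 ⇒ t = −τ ln(0.04) = 33.31 × 3.219 = 107.2 yr.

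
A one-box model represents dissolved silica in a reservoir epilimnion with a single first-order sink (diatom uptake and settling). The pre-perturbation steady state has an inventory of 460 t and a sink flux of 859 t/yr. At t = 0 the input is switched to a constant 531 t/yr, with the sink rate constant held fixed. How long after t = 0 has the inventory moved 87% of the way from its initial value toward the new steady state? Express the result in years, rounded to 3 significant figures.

τ = M₀/F₀ = 460/859 = 0.5355 yr.
The remaining gap fraction is e^(−t/τ); 87% covered ⇒ e^(−t/τ) = 0.130.
t = −τ ln(0.130) = 0.5355 × 2.040 = 1.093 yr.

1.09 yr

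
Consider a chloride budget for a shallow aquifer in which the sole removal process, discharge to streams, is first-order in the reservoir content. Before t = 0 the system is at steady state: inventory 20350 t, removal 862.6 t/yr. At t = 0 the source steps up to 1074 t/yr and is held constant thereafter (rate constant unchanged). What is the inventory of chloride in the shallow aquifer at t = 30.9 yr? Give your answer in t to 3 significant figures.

τ = M₀/F₀ = 20350/862.6 = 23.59 yr; rate constant k = 1/τ.
New steady state M_∞ = F₁/k = F₁·τ = 1074 × 23.59 = 25337 t.
M(t) = M_∞ + (M₀ − M_∞)·e^(−t/τ); t/τ = 30.9/23.59 = 1.310, so e^(−t/τ) = 0.2699.
M(t) = 25337 − 4987 × 0.2699 = 23991 t.

24000 t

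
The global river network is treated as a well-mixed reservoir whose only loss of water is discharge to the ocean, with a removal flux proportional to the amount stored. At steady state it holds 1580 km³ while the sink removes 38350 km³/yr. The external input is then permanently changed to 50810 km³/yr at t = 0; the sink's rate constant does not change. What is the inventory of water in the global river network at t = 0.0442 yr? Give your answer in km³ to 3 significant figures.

1920 km³

Residence time τ = M₀/F₀ = 0.04120 yr. The eventual steady state is M_∞ = M₀·(F₁/F₀) = 1580 × 50810/38350 = 2093.3 km³.
The anomaly ΔM(t) = M(t) − M_∞ decays as ΔM₀·e^(−t/τ) with ΔM₀ = 1580 − 2093.3 = −513.3 km³.
At t = 0.0442 yr, e^(−t/τ) = e^(−1.073) = 0.3420, so ΔM = −175.6 km³ and M = 2093.3 − 175.6 = 1917.8 km³.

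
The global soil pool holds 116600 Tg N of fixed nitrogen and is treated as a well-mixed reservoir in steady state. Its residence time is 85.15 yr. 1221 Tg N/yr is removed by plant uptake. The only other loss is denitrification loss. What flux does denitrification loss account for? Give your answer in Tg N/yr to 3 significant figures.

148 Tg N/yr

Total removal F = M/τ = 116600 / 85.15 = 1369 Tg N/yr.
Denitrification loss = F − (1221) = 1369 − 1221 = 148.3 Tg N/yr.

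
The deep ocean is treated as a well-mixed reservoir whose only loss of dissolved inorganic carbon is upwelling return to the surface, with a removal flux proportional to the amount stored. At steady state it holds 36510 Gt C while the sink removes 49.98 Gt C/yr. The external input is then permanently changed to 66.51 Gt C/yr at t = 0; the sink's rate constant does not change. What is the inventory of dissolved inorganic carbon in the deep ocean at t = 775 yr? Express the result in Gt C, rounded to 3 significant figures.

Residence time τ = M₀/F₀ = 730.5 yr. The eventual steady state is M_∞ = M₀·(F₁/F₀) = 36510 × 66.51/49.98 = 48585 Gt C.
The anomaly ΔM(t) = M(t) − M_∞ decays as ΔM₀·e^(−t/τ) with ΔM₀ = 36510 − 48585 = −12080 Gt C.
At t = 775 yr, e^(−t/τ) = e^(−1.061) = 0.3461, so ΔM = −4180 Gt C and M = 48585 − 4180 = 44405 Gt C.

44400 Gt C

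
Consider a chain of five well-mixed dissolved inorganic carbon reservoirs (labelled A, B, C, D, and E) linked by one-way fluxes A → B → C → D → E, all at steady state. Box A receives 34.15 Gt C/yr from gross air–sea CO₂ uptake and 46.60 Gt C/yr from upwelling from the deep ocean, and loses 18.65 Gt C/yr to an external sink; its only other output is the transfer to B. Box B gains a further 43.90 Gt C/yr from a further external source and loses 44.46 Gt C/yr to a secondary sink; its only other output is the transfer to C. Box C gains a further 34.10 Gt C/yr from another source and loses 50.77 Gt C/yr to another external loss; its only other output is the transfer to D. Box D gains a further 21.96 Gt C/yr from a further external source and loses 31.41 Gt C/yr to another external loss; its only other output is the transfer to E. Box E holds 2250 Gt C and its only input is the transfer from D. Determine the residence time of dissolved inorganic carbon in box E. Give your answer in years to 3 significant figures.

Box A: F(A→B) = (34.15 + 46.60) − 18.65 = 62.100 Gt C/yr.
Box B: F(B→C) = (62.100 + 43.90) − 44.46 = 61.540 Gt C/yr.
Box C: F(C→D) = (61.540 + 34.10) − 50.77 = 44.870 Gt C/yr.
Box D: F(D→E) = (44.870 + 21.96) − 31.41 = 35.420 Gt C/yr.
Box E throughput = its input = 35.420 Gt C/yr; τ = 2250 / 35.420 = 63.52 yr.

63.5 yr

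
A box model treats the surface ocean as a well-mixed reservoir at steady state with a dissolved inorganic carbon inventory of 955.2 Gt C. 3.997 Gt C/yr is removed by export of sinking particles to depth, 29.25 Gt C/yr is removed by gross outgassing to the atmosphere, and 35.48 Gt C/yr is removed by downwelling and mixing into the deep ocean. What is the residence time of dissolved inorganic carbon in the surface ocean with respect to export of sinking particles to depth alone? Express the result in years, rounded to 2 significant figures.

Residence time with respect to a single sink: τ = M / F_sink.
τ = 955.2 / 3.997 = 239.0 yr.

240 yr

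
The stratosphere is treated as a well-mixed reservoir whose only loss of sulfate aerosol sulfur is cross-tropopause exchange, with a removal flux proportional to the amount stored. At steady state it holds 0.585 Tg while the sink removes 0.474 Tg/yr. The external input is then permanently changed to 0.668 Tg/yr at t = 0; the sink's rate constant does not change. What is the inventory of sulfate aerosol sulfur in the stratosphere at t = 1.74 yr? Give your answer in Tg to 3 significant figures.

0.766 Tg

The sink rate constant is k = F₀/M₀ = 0.474/0.585 = 0.8103 yr⁻¹.
Solving dM/dt = F₁ − kM with M(0) = M₀ gives M(t) = F₁/k + (M₀ − F₁/k)·e^(−kt).
F₁/k = 0.668/0.8103 = 0.82443 Tg; kt = 0.8103 × 1.74 = 1.410, e^(−kt) = 0.2442.
M(1.74) = 0.82443 + (0.585 − 0.82443) × 0.2442 = 0.82443 − 0.05846 = 0.76597 Tg.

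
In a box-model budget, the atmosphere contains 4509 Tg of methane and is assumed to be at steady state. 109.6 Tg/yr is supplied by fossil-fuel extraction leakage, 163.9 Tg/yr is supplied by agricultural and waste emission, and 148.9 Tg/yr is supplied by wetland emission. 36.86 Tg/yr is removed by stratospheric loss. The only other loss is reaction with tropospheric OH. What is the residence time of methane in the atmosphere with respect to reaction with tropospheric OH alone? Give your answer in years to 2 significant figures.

12 yr

At steady state ΣF_in = ΣF_out.
ΣF_in = 109.6 + 163.9 + 148.9 = 422.40 Tg/yr.
Reaction with tropospheric OH flux = ΣF_in − (36.86) = 422.40 − 36.86 = 385.5 Tg/yr.
τ = M / F = 4509 / 385.5 = 11.70 yr.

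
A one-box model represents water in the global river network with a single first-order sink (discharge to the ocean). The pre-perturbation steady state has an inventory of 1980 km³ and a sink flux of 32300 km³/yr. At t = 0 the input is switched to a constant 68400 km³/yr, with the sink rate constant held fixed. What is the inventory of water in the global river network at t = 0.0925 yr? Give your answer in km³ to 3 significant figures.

3700 km³

τ = M₀/F₀ = 1980/32300 = 0.06130 yr; rate constant k = 1/τ.
New steady state M_∞ = F₁/k = F₁·τ = 68400 × 0.06130 = 4192.9 km³.
M(t) = M_∞ + (M₀ − M_∞)·e^(−t/τ); t/τ = 0.0925/0.06130 = 1.509, so e^(−t/τ) = 0.2211.
M(t) = 4192.9 − 2213 × 0.2211 = 3703.6 km³.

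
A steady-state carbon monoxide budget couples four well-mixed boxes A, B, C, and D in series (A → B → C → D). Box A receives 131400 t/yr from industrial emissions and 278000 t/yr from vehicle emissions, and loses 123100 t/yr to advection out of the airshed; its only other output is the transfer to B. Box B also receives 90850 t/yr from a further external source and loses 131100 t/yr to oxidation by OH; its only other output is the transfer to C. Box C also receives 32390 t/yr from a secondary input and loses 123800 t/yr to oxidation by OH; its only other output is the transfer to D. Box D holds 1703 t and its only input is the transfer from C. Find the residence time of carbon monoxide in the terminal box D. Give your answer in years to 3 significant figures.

0.0110 yr

Box A: F(A→B) = (131400 + 278000) − 123100 = 286300 t/yr.
Box B: F(B→C) = (286300 + 90850) − 131100 = 246050 t/yr.
Box C: F(C→D) = (246050 + 32390) − 123800 = 154640 t/yr.
Box D throughput = its input = 154640 t/yr; τ = 1703 / 154640 = 0.01101 yr.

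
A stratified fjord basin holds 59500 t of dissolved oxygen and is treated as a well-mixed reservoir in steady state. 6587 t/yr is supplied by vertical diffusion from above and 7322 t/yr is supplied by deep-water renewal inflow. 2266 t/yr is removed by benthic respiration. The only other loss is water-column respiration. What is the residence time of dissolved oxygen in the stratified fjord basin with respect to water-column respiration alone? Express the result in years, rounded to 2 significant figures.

5.1 yr

At steady state ΣF_in = ΣF_out.
ΣF_in = 6587 + 7322 = 13909 t/yr.
Water-column respiration flux = ΣF_in − (2266) = 13909 − 2266 = 11640 t/yr.
τ = M / F = 59500 / 11640 = 5.110 yr.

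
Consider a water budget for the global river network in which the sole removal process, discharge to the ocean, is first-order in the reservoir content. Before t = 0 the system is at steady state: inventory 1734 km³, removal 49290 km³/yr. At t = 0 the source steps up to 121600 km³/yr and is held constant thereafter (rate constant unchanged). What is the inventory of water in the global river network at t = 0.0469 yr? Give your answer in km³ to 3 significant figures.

τ = M₀/F₀ = 1734/49290 = 0.03518 yr; rate constant k = 1/τ.
New steady state M_∞ = F₁/k = F₁·τ = 121600 × 0.03518 = 4277.8 km³.
M(t) = M_∞ + (M₀ − M_∞)·e^(−t/τ); t/τ = 0.0469/0.03518 = 1.333, so e^(−t/τ) = 0.2636.
M(t) = 4277.8 − 2544 × 0.2636 = 3607.2 km³.

3610 km³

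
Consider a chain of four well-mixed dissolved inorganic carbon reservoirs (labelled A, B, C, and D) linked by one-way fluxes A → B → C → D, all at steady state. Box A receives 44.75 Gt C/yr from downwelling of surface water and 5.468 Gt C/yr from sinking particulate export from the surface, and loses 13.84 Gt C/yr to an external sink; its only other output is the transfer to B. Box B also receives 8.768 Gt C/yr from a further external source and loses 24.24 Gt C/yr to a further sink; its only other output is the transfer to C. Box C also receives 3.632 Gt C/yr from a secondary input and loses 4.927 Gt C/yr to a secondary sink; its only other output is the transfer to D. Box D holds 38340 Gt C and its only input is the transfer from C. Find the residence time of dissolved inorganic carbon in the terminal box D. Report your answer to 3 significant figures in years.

Box A: F(A→B) = (44.75 + 5.468) − 13.84 = 36.378 Gt C/yr.
Box B: F(B→C) = (36.378 + 8.768) − 24.24 = 20.906 Gt C/yr.
Box C: F(C→D) = (20.906 + 3.632) − 4.927 = 19.611 Gt C/yr.
Box D throughput = its input = 19.611 Gt C/yr; τ = 38340 / 19.611 = 1955 yr.

1960 yr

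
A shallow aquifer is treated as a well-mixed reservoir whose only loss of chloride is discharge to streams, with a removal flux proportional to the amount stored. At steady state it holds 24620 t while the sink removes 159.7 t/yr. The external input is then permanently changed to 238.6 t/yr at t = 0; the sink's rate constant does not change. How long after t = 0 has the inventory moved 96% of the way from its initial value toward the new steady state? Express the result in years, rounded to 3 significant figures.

τ = M₀/F₀ = 24620/159.7 = 154.2 yr.
The remaining gap fraction is e^(−t/τ); 96% covered ⇒ e^(−t/τ) = 0.0400.
t = −τ ln(0.0400) = 154.2 × 3.219 = 496.2 yr.

496 yr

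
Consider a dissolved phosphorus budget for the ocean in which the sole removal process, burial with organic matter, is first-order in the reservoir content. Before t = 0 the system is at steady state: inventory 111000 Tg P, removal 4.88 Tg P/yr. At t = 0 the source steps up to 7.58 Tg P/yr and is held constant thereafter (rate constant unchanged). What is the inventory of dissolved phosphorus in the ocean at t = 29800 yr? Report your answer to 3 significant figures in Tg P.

156000 Tg P

Residence time τ = M₀/F₀ = 22750 yr. The eventual steady state is M_∞ = M₀·(F₁/F₀) = 111000 × 7.58/4.88 = 172410 Tg P.
The anomaly ΔM(t) = M(t) − M_∞ decays as ΔM₀·e^(−t/τ) with ΔM₀ = 111000 − 172410 = −61410 Tg P.
At t = 29800 yr, e^(−t/τ) = e^(−1.310) = 0.2698, so ΔM = −16570 Tg P and M = 172410 − 16570 = 155850 Tg P.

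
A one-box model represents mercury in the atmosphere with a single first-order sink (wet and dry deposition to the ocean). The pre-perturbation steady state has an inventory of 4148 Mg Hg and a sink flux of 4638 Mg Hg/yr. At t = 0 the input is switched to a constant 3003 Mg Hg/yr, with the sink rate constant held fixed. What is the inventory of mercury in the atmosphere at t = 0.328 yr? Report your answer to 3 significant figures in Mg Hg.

3700 Mg Hg

τ = M₀/F₀ = 4148/4638 = 0.8944 yr; rate constant k = 1/τ.
New steady state M_∞ = F₁/k = F₁·τ = 3003 × 0.8944 = 2685.7 Mg Hg.
M(t) = M_∞ + (M₀ − M_∞)·e^(−t/τ); t/τ = 0.328/0.8944 = 0.3667, so e^(−t/τ) = 0.6930.
M(t) = 2685.7 + 1462 × 0.6930 = 3699.1 Mg Hg.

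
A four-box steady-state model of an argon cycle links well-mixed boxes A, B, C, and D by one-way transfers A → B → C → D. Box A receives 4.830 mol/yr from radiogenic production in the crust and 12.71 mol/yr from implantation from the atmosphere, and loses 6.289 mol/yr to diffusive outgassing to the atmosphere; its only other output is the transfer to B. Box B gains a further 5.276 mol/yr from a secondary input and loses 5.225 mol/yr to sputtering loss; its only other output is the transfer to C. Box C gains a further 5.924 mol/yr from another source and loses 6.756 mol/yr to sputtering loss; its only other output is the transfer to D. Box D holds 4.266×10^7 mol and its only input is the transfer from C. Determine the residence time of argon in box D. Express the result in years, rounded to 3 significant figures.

4.07×10^6 yr

Box A: F(A→B) = (4.830 + 12.71) − 6.289 = 11.251 mol/yr.
Box B: F(B→C) = (11.251 + 5.276) − 5.225 = 11.302 mol/yr.
Box C: F(C→D) = (11.302 + 5.924) − 6.756 = 10.470 mol/yr.
Box D throughput = its input = 10.470 mol/yr; τ = 4.266×10^7 / 10.470 = 4.074×10^6 yr.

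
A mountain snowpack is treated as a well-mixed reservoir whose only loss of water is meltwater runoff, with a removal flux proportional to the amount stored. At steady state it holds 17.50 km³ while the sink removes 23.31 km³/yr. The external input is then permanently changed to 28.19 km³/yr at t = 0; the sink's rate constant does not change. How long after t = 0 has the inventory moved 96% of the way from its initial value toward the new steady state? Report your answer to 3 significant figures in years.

τ = M₀/F₀ = 17.50/23.31 = 0.7508 yr.
The remaining gap fraction is e^(−t/τ); 96% covered ⇒ e^(−t/τ) = 0.0400.
t = −τ ln(0.0400) = 0.7508 × 3.219 = 2.417 yr.

2.42 yr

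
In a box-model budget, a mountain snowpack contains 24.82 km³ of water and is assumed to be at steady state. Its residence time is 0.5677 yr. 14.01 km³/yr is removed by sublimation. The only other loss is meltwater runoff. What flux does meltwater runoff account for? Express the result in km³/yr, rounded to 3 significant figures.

29.7 km³/yr

Total removal F = M/τ = 24.82 / 0.5677 = 43.72 km³/yr.
Meltwater runoff = F − (14.01) = 43.72 − 14.01 = 29.71 km³/yr.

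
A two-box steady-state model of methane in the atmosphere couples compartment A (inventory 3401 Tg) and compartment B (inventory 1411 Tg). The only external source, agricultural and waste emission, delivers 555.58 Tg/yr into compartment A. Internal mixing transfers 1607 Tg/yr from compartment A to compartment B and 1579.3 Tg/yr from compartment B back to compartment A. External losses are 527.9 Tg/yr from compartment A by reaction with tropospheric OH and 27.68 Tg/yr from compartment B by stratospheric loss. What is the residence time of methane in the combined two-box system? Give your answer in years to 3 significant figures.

8.66 yr

For the system as a whole, the A↔B exchange is internal and contributes nothing to the throughput; only the external sinks remove mass.
M_total = 3401 + 1411 = 4812.0 Tg.
ΣF_external_out = 527.9 + 27.68 = 555.58 Tg/yr.
τ = M_total / ΣF_ext = 4812.0 / 555.58 = 8.661 yr.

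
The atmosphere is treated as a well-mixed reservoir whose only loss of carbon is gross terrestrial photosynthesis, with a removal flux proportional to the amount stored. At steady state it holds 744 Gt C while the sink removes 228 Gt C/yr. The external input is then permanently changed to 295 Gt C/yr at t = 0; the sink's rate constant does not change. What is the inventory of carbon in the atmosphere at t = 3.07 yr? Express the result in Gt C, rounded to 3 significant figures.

Residence time τ = M₀/F₀ = 3.263 yr. The eventual steady state is M_∞ = M₀·(F₁/F₀) = 744 × 295/228 = 962.63 Gt C.
The anomaly ΔM(t) = M(t) − M_∞ decays as ΔM₀·e^(−t/τ) with ΔM₀ = 744 − 962.63 = −218.6 Gt C.
At t = 3.07 yr, e^(−t/τ) = e^(−0.9408) = 0.3903, so ΔM = −85.33 Gt C and M = 962.63 − 85.33 = 877.30 Gt C.

877 Gt C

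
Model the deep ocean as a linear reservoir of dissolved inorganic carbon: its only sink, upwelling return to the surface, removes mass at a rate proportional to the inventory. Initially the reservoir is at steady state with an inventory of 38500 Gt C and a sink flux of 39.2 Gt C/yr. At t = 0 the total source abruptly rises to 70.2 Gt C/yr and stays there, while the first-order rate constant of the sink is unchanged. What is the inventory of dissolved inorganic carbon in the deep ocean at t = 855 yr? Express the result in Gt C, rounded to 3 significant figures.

56200 Gt C

τ = M₀/F₀ = 38500/39.2 = 982.1 yr; rate constant k = 1/τ.
New steady state M_∞ = F₁/k = F₁·τ = 70.2 × 982.1 = 68946 Gt C.
M(t) = M_∞ + (M₀ − M_∞)·e^(−t/τ); t/τ = 855/982.1 = 0.8705, so e^(−t/τ) = 0.4187.
M(t) = 68946 − 30450 × 0.4187 = 56198 Gt C.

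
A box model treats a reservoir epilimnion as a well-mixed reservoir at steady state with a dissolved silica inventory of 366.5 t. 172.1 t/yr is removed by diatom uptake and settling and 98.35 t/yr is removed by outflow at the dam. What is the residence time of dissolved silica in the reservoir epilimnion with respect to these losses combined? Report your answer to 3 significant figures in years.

1.36 yr

Total removal = 172.1 + 98.35 = 270.45 t/yr.
τ = M / ΣF_out = 366.5 / 270.45 = 1.355 yr.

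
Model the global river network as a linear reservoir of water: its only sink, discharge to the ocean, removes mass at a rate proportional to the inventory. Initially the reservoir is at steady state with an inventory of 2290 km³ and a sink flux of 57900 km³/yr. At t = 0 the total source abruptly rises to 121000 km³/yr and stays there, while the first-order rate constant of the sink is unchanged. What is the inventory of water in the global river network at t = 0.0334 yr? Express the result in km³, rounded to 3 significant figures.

3710 km³

Residence time τ = M₀/F₀ = 0.03955 yr. The eventual steady state is M_∞ = M₀·(F₁/F₀) = 2290 × 121000/57900 = 4785.7 km³.
The anomaly ΔM(t) = M(t) − M_∞ decays as ΔM₀·e^(−t/τ) with ΔM₀ = 2290 − 4785.7 = −2496 km³.
At t = 0.0334 yr, e^(−t/τ) = e^(−0.8445) = 0.4298, so ΔM = −1073 km³ and M = 4785.7 − 1073 = 3713.1 km³.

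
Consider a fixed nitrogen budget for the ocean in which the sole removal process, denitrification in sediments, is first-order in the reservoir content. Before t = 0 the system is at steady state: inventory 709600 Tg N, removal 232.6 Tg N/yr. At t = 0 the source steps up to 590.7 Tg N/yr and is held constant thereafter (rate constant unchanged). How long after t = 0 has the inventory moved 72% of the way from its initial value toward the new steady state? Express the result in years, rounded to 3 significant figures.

3880 yr

τ = M₀/F₀ = 709600/232.6 = 3051 yr.
The remaining gap fraction is e^(−t/τ); 72% covered ⇒ e^(−t/τ) = 0.280.
t = −τ ln(0.280) = 3051 × 1.273 = 3883 yr.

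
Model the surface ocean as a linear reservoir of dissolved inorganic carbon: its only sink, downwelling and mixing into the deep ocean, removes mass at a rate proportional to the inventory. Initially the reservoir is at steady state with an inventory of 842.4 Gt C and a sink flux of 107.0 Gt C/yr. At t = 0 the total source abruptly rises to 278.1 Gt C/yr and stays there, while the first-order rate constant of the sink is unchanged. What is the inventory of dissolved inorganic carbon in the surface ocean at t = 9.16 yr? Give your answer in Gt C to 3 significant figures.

τ = M₀/F₀ = 842.4/107.0 = 7.873 yr; rate constant k = 1/τ.
New steady state M_∞ = F₁/k = F₁·τ = 278.1 × 7.873 = 2189.5 Gt C.
M(t) = M_∞ + (M₀ − M_∞)·e^(−t/τ); t/τ = 9.16/7.873 = 1.163, so e^(−t/τ) = 0.3124.
M(t) = 2189.5 − 1347 × 0.3124 = 1768.6 Gt C.

1770 Gt C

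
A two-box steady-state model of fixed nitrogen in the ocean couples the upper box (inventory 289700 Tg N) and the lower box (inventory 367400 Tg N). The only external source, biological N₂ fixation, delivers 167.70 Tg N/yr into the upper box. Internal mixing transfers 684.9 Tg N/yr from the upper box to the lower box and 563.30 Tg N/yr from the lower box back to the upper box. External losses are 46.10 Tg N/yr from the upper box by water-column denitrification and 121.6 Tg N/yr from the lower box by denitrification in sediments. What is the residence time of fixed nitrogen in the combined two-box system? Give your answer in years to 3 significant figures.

Residence time in the combined system uses the total inventory and the total *external* removal — internal exchanges between the two boxes cancel.
M_total = 289700 + 367400 = 657100 Tg N.
ΣF_external_out = 46.10 + 121.6 = 167.70 Tg N/yr.
τ = M_total / ΣF_ext = 657100 / 167.70 = 3918 yr.

3920 yr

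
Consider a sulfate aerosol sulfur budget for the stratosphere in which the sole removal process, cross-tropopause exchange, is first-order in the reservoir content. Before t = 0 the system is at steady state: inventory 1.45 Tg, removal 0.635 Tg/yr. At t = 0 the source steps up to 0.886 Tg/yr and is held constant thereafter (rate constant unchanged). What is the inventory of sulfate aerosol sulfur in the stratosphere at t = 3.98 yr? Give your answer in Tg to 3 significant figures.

Residence time τ = M₀/F₀ = 2.283 yr. The eventual steady state is M_∞ = M₀·(F₁/F₀) = 1.45 × 0.886/0.635 = 2.0231 Tg.
The anomaly ΔM(t) = M(t) − M_∞ decays as ΔM₀·e^(−t/τ) with ΔM₀ = 1.45 − 2.0231 = −0.5731 Tg.
At t = 3.98 yr, e^(−t/τ) = e^(−1.743) = 0.1750, so ΔM = −0.1003 Tg and M = 2.0231 − 0.1003 = 1.9228 Tg.

1.92 Tg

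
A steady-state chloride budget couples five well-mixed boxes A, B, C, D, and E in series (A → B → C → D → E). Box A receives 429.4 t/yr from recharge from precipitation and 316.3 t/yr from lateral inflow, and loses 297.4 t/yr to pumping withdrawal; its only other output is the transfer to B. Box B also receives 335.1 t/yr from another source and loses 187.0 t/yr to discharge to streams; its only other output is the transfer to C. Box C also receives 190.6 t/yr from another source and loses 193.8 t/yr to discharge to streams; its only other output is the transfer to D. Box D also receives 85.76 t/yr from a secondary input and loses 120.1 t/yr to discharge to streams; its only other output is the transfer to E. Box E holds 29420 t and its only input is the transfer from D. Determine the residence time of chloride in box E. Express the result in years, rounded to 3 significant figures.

Box A: F(A→B) = (429.4 + 316.3) − 297.4 = 448.30 t/yr.
Box B: F(B→C) = (448.30 + 335.1) − 187.0 = 596.40 t/yr.
Box C: F(C→D) = (596.40 + 190.6) − 193.8 = 593.20 t/yr.
Box D: F(D→E) = (593.20 + 85.76) − 120.1 = 558.86 t/yr.
Box E throughput = its input = 558.86 t/yr; τ = 29420 / 558.86 = 52.64 yr.

52.6 yr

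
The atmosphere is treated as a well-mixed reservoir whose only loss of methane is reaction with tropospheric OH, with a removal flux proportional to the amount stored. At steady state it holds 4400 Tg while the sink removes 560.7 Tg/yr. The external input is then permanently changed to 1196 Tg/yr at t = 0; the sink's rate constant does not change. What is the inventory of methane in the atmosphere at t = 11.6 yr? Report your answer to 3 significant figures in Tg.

The sink rate constant is k = F₀/M₀ = 560.7/4400 = 0.1274 yr⁻¹.
Solving dM/dt = F₁ − kM with M(0) = M₀ gives M(t) = F₁/k + (M₀ − F₁/k)·e^(−kt).
F₁/k = 1196/0.1274 = 9385.4 Tg; kt = 0.1274 × 11.6 = 1.478, e^(−kt) = 0.2280.
M(11.6) = 9385.4 + (4400 − 9385.4) × 0.2280 = 9385.4 − 1137 = 8248.5 Tg.

8250 Tg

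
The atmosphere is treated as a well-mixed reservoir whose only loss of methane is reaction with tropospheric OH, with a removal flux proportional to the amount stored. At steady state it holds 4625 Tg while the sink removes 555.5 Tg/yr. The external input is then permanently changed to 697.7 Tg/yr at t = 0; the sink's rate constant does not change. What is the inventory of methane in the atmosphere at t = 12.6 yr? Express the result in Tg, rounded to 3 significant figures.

The sink rate constant is k = F₀/M₀ = 555.5/4625 = 0.1201 yr⁻¹.
Solving dM/dt = F₁ − kM with M(0) = M₀ gives M(t) = F₁/k + (M₀ − F₁/k)·e^(−kt).
F₁/k = 697.7/0.1201 = 5808.9 Tg; kt = 0.1201 × 12.6 = 1.513, e^(−kt) = 0.2202.
M(12.6) = 5808.9 + (4625 − 5808.9) × 0.2202 = 5808.9 − 260.7 = 5548.3 Tg.

5550 Tg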